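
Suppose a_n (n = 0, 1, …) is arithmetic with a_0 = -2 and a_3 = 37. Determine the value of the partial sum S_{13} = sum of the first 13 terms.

988

Common difference d = (37 - (-2)) / (3 - 0) = 13.
a_n = -2 + (n - 0)·13.
a_{12} = 154; S = 13·(-2 + 154)/2 = 988.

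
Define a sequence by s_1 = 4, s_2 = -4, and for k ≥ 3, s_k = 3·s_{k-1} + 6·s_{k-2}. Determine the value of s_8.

Applying the relation repeatedly:
s_3 = 12  s_4 = 12  s_5 = 108  s_6 = 396  s_7 = 1836  s_8 = 7884.

7884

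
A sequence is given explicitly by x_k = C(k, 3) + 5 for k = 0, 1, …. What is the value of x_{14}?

C(14, 3) = 364, so x_{14} = 369.

369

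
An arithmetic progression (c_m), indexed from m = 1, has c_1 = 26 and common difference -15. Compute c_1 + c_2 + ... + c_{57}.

c_m = 26 + (m - 1)·(-15).
c_{57} = -814; S = 57·(26 + (-814))/2 = -22458.

-22458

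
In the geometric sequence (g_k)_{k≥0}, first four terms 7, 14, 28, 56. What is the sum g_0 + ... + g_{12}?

57337

Common ratio r = 2.
g_k = 7·2^(k-0).
S = 7·(2^13 - 1)/(2 - 1) = 7·(8192 - 1)/(1) = 57337.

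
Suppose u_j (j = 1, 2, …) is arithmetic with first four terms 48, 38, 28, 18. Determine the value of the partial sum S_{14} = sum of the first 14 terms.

-238

Common difference d = -10.
u_j = 48 + (j - 1)·(-10).
u_{14} = -82; S = 14·(48 + (-82))/2 = -238.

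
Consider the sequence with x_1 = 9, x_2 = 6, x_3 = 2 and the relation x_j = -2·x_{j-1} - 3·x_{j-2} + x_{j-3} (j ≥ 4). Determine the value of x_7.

Compute successive terms:
x_4 = -13  x_5 = 26  x_6 = -11  x_7 = -69.

-69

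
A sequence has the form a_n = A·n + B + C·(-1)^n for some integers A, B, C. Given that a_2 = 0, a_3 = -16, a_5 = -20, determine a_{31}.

Write the equations: 2A + B + C = 0; 3A + B - C = -16; 5A + B - C = -20.
Subtracting the first from the second: A - 2C = -16.
Subtracting the second from the third: 2A = -4.
Solving: C = 7, A = -2, then B = -3.
Hence a_{31} = -2·31 + (-3) + 7·(-1) = -72.

-72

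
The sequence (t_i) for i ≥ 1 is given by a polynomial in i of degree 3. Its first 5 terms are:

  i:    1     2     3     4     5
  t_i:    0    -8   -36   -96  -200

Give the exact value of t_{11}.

-2420

1st diffs: -8, -28, -60, -104.
2nd diffs: -20, -32, -44.
3rd diffs: -12, -12 (constant).
So t_i = -2i^3 + 2i^2.
Evaluating at i = 11 gives t_{11} = -2420.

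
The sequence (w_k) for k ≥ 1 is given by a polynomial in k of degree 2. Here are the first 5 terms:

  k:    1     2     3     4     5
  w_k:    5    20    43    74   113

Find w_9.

1st diffs: 15, 23, 31, 39.
2nd diffs: 8, 8, 8 (constant).
So w_k = 4k^2 + 3k - 2.
Evaluating at k = 9 gives w_9 = 349.

349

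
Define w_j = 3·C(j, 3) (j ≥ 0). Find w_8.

168

C(8, 3) = 56, so w_8 = 168.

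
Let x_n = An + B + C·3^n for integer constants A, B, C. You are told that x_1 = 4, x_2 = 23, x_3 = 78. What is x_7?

At n = 1, 2, 3: A + B + 3C = 4; 2A + B + 9C = 23; 3A + B + 27C = 78.
Subtracting the first from the second: A + 6C = 19.
Subtracting the second from the third: A + 18C = 55.
Solving: C = 3, A = 1, then B = -6.
Hence x_7 = 1·7 + (-6) + 3·2187 = 6562.

6562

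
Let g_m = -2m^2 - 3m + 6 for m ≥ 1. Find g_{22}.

g_{22} = -2·22^2 - 3·22 + 6 = -1028.

-1028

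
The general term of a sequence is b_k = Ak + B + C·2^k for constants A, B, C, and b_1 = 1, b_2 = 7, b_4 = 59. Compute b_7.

607

Plug in k = 1, 2, 4: A + B + 2C = 1; 2A + B + 4C = 7; 4A + B + 16C = 59.
Subtracting the first from the second: A + 2C = 6.
Subtracting the second from the third: 2A + 12C = 52.
Solving: C = 5, A = -4, then B = -5.
Therefore b_7 = -28 + (-5) + 5·128 = 607.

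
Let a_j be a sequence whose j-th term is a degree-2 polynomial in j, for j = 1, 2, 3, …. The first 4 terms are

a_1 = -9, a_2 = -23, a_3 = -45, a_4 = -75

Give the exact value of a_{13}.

-705

1st diffs: -14, -22, -30.
2nd diffs: -8, -8 (constant).
Newton forward-difference form: a_j = -9 + (-14)·C(j-1,1) + (-8)·C(j-1,2).
At j = 13: j-1 = 12, so a_{13} = -9 - 168 - 528 = -705.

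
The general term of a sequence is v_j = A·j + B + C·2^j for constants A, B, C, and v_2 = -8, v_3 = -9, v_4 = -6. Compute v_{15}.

32691

Plug in j = 2, 3, 4: 2A + B + 4C = -8; 3A + B + 8C = -9; 4A + B + 16C = -6.
Subtracting the first from the second: A + 4C = -1.
Subtracting the second from the third: A + 8C = 3.
Solving: C = 1, A = -5, then B = -2.
Therefore v_{15} = -75 + (-2) + 1·32768 = 32691.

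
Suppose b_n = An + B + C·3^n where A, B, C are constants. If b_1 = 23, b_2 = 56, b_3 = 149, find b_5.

1235

The three given values yield: A + B + 3C = 23; 2A + B + 9C = 56; 3A + B + 27C = 149.
Subtracting the first from the second: A + 6C = 33.
Subtracting the second from the third: A + 18C = 93.
Solving: C = 5, A = 3, then B = 5.
Therefore b_5 = 15 + 5 + 5·243 = 1235.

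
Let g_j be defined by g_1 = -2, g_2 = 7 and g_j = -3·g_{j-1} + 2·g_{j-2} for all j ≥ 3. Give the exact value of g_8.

14321

Step forward from the initial values:
g_3 = -25; g_4 = 89; g_5 = -317; g_6 = 1129; g_7 = -4021; g_8 = 14321.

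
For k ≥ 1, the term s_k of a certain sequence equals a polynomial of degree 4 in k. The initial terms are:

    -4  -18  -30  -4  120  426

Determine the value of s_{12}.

1st diffs: -14, -12, 26, 124, 306.
2nd diffs: 2, 38, 98, 182.
3rd diffs: 36, 60, 84.
4th diffs: 24, 24 (constant).
So s_k = k^4 - 4k^3 - k.
Evaluating at k = 12 gives s_{12} = 13812.

13812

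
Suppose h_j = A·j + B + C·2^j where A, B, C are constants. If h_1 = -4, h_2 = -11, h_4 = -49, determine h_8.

Plug in j = 1, 2, 4: A + B + 2C = -4; 2A + B + 4C = -11; 4A + B + 16C = -49.
Subtracting the first from the second: A + 2C = -7.
Subtracting the second from the third: 2A + 12C = -38.
Solving: C = -3, A = -1, then B = 3.
Therefore h_8 = -8 + 3 + (-3)·256 = -773.

-773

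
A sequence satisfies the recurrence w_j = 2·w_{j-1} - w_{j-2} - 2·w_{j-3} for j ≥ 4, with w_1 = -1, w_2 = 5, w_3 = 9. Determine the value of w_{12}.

959

Step forward from the initial values:
w_4 = 15, w_5 = 11, w_6 = -11, w_7 = -63, w_8 = -137, w_9 = -189, w_{10} = -115, w_{11} = 233, w_{12} = 959.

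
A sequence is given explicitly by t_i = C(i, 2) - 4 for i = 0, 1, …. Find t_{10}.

41

C(10, 2) = 45, so t_{10} = 41.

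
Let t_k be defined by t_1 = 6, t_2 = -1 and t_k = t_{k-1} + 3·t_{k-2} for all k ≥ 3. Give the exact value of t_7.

302

t_3 = 17; t_4 = 14; t_5 = 65; t_6 = 107; t_7 = 302.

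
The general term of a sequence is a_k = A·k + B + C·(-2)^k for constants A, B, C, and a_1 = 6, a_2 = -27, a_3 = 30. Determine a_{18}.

-1310775

Write the equations: A + B - 2C = 6; 2A + B + 4C = -27; 3A + B - 8C = 30.
Subtracting the first from the second: A + 6C = -33.
Subtracting the second from the third: A - 12C = 57.
Solving: C = -5, A = -3, then B = -1.
Therefore a_{18} = -54 + (-1) + (-5)·262144 = -1310775.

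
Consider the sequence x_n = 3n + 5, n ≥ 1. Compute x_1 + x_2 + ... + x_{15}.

Over n = 1..15: Σn = 120.
Total = (3)·120 + (5)·15 = 435.

435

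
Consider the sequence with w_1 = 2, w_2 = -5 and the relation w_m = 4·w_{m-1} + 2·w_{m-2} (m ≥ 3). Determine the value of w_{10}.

-572240

Iterate the recurrence:
w_3 = -16, w_4 = -74, w_5 = -328, w_6 = -1460, w_7 = -6496, w_8 = -28904, w_9 = -128608, w_{10} = -572240.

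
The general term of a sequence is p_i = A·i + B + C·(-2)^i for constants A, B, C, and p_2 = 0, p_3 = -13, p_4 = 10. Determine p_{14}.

The three given values yield: 2A + B + 4C = 0; 3A + B - 8C = -13; 4A + B + 16C = 10.
Subtracting the first from the second: A - 12C = -13.
Subtracting the second from the third: A + 24C = 23.
Solving: C = 1, A = -1, then B = -2.
So p_i = -1·i + (-2) + 1·(-2)^i; at i=14 this is 16368.

16368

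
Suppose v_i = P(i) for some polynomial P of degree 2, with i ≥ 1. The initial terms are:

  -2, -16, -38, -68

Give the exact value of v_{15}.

-926

1st diffs: -14, -22, -30.
2nd diffs: -8, -8 (constant).
Newton forward-difference form: v_i = -2 + (-14)·C(i-1,1) + (-8)·C(i-1,2).
At i = 15: i-1 = 14, so v_{15} = -2 - 196 - 728 = -926.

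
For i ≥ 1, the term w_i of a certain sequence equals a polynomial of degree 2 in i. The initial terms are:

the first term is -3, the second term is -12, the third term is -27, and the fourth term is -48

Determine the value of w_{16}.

1st diffs: -9, -15, -21.
2nd diffs: -6, -6 (constant).
Newton forward-difference form: w_i = -3 + (-9)·C(i-1,1) + (-6)·C(i-1,2).
At i = 16: i-1 = 15, so w_{16} = -3 - 135 - 630 = -768.

-768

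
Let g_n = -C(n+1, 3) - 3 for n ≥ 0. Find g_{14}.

C(15, 3) = 455, so g_{14} = -458.

-458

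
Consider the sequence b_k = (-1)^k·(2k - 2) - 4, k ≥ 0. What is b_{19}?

-40

(-1)^19 = -1; 2k - 2 at k=19 is 36; so b_{19} = -40.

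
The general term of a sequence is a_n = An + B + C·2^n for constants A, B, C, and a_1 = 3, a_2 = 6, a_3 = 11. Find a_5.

37

The three given values yield: A + B + 2C = 3; 2A + B + 4C = 6; 3A + B + 8C = 11.
Subtracting the first from the second: A + 2C = 3.
Subtracting the second from the third: A + 4C = 5.
Solving: C = 1, A = 1, then B = 0.
Hence a_5 = 1·5 + 0 + 1·32 = 37.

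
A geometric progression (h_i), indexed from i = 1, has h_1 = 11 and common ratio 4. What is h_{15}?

h_i = 11·4^(i-1).
h_{15} = 11·4^14 = 2952790016.

2952790016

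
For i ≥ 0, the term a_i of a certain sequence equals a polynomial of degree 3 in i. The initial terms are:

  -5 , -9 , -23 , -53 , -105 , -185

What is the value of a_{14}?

1st diffs: -4, -14, -30, -52, -80.
2nd diffs: -10, -16, -22, -28.
3rd diffs: -6, -6, -6 (constant).
Newton forward-difference form: a_i = -5 + (-4)·C(i,1) + (-10)·C(i,2) + (-6)·C(i,3).
At i = 14: i = 14, so a_{14} = -5 - 56 - 910 - 2184 = -3155.

-3155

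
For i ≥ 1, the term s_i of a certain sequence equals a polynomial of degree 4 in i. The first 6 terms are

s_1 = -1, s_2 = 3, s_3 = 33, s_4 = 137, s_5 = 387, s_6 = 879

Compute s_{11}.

12009

1st diffs: 4, 30, 104, 250, 492.
2nd diffs: 26, 74, 146, 242.
3rd diffs: 48, 72, 96.
4th diffs: 24, 24 (constant).
Newton forward-difference form: s_i = -1 + 4·C(i-1,1) + 26·C(i-1,2) + 48·C(i-1,3) + 24·C(i-1,4).
At i = 11: i-1 = 10, so s_{11} = -1 + 40 + 1170 + 5760 + 5040 = 12009.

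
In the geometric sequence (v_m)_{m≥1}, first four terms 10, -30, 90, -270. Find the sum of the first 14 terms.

Common ratio r = -3.
v_m = 10·(-3)^(m-1).
S = 10·((-3)^14 - 1)/(-3 - 1) = 10·(4782969 - 1)/(-4) = -11957420.

-11957420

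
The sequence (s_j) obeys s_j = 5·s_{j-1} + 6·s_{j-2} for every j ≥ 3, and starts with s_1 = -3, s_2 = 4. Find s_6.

Iterate the recurrence:
s_3 = 2, s_4 = 34, s_5 = 182, s_6 = 1114.
(Characteristic roots are 6 and -1.)

1114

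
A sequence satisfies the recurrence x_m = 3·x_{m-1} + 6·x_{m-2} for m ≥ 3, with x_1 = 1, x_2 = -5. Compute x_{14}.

-134766585

Iterate the recurrence:
x_3 = -9;  x_4 = -57;  x_5 = -225;  …;  x_{11} = -1612305;  x_{12} = -7049673;  x_{13} = -30822849;  x_{14} = -134766585.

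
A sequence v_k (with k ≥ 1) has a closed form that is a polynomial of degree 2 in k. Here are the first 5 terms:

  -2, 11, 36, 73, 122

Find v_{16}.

1453

1st diffs: 13, 25, 37, 49.
2nd diffs: 12, 12, 12 (constant).
Newton forward-difference form: v_k = -2 + 13·C(k-1,1) + 12·C(k-1,2).
At k = 16: k-1 = 15, so v_{16} = -2 + 195 + 1260 = 1453.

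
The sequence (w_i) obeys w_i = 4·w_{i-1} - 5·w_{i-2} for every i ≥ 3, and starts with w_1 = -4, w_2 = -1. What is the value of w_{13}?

Step forward from the initial values:
w_3 = 16, w_4 = 69, w_5 = 196, …, w_{10} = -5521, w_{11} = -20864, w_{12} = -55851, w_{13} = -119084.

-119084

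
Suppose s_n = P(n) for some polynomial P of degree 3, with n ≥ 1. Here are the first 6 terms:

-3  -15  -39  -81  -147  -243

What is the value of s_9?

1st diffs: -12, -24, -42, -66, -96.
2nd diffs: -12, -18, -24, -30.
3rd diffs: -6, -6, -6 (constant).
Newton forward-difference form: s_n = -3 + (-12)·C(n-1,1) + (-12)·C(n-1,2) + (-6)·C(n-1,3).
At n = 9: n-1 = 8, so s_9 = -3 - 96 - 336 - 336 = -771.

-771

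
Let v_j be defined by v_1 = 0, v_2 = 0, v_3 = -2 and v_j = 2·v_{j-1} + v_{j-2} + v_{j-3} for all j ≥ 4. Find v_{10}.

-1090

Applying the relation repeatedly:
v_4 = -4  v_5 = -10  v_6 = -26  v_7 = -66  v_8 = -168  v_9 = -428  v_{10} = -1090.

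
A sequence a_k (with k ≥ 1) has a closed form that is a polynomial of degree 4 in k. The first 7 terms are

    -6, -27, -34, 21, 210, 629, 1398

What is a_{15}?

42470

1st diffs: -21, -7, 55, 189, 419, 769.
2nd diffs: 14, 62, 134, 230, 350.
3rd diffs: 48, 72, 96, 120.
4th diffs: 24, 24, 24 (constant).
So a_k = k^4 - 2k^3 - 6k^2 - 4k + 5.
Evaluating at k = 15 gives a_{15} = 42470.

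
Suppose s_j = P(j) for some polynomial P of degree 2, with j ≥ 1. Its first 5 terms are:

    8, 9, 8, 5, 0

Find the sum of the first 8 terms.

1st diffs: 1, -1, -3, -5.
2nd diffs: -2, -2, -2 (constant).
So s_j = -j^2 + 4j + 5.
Continuing: -7, -16, -27.
Summing j = 1..8 (8 terms) gives -20.

-20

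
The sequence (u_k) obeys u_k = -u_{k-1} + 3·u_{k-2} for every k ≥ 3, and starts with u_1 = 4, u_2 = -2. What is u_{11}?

8414

u_3 = 14; u_4 = -20; u_5 = 62; u_6 = -122; u_7 = 308; u_8 = -674; u_9 = 1598; u_{10} = -3620; u_{11} = 8414.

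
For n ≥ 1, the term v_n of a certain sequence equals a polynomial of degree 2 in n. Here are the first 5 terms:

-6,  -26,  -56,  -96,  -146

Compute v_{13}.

1st diffs: -20, -30, -40, -50.
2nd diffs: -10, -10, -10 (constant).
Newton forward-difference form: v_n = -6 + (-20)·C(n-1,1) + (-10)·C(n-1,2).
At n = 13: n-1 = 12, so v_{13} = -6 - 240 - 660 = -906.

-906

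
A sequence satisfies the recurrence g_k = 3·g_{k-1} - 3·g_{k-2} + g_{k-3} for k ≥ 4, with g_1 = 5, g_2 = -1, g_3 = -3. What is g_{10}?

Step forward from the initial values:
g_4 = -1  g_5 = 5  g_6 = 15  g_7 = 29  g_8 = 47  g_9 = 69  g_{10} = 95.

95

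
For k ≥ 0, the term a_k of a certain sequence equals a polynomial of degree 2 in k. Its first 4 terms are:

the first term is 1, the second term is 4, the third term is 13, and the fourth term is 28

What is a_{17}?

1st diffs: 3, 9, 15.
2nd diffs: 6, 6 (constant).
Newton forward-difference form: a_k = 1 + 3·C(k,1) + 6·C(k,2).
At k = 17: k = 17, so a_{17} = 1 + 51 + 816 = 868.

868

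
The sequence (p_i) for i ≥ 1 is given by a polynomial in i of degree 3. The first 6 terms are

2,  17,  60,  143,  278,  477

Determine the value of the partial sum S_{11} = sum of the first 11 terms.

9427

1st diffs: 15, 43, 83, 135, 199.
2nd diffs: 28, 40, 52, 64.
3rd diffs: 12, 12, 12 (constant).
Newton forward-difference form: p_i = 2 + 15·C(i-1,1) + 28·C(i-1,2) + 12·C(i-1,3).
Continuing: …, 752, 1115, 1578, 2153, …, p_{11} = 2852.
Summing i = 1..11 (11 terms) gives 9427.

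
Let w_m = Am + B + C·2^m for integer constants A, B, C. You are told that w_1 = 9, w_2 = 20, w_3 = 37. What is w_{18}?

Plug in m = 1, 2, 3: A + B + 2C = 9; 2A + B + 4C = 20; 3A + B + 8C = 37.
Subtracting the first from the second: A + 2C = 11.
Subtracting the second from the third: A + 4C = 17.
Solving: C = 3, A = 5, then B = -2.
So w_m = 5·m + (-2) + 3·2^m; at m=18 this is 786520.

786520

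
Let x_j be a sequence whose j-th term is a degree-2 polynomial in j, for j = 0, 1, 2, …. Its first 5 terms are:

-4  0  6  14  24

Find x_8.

1st diffs: 4, 6, 8, 10.
2nd diffs: 2, 2, 2 (constant).
So x_j = j^2 + 3j - 4.
Evaluating at j = 8 gives x_8 = 84.

84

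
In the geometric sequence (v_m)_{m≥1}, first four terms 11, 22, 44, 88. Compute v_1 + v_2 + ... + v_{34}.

188978561013

Common ratio r = 2.
v_m = 11·2^(m-1).
S = 11·(2^34 - 1)/(2 - 1) = 11·(17179869184 - 1)/(1) = 188978561013.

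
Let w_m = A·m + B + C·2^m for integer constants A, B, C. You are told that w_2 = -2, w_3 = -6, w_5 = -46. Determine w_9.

Plug in m = 2, 3, 5: 2A + B + 4C = -2; 3A + B + 8C = -6; 5A + B + 32C = -46.
Subtracting the first from the second: A + 4C = -4.
Subtracting the second from the third: 2A + 24C = -40.
Solving: C = -2, A = 4, then B = -2.
Hence w_9 = 4·9 + (-2) + (-2)·512 = -990.

-990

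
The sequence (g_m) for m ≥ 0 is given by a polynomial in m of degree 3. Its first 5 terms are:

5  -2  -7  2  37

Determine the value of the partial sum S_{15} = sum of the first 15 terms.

16630

1st diffs: -7, -5, 9, 35.
2nd diffs: 2, 14, 26.
3rd diffs: 12, 12 (constant).
So g_m = 2m^3 - 5m^2 - 4m + 5.
Continuing: …, 110, 233, 418, 677, …, g_{14} = 4457.
Summing m = 0..14 (15 terms) gives 16630.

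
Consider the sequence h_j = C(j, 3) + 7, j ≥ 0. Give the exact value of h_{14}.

371

C(14, 3) = 364, so h_{14} = 371.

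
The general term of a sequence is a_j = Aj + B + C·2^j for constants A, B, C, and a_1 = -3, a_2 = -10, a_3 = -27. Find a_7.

Write the equations: A + B + 2C = -3; 2A + B + 4C = -10; 3A + B + 8C = -27.
Subtracting the first from the second: A + 2C = -7.
Subtracting the second from the third: A + 4C = -17.
Solving: C = -5, A = 3, then B = 4.
So a_j = 3·j + 4 + (-5)·2^j; at j=7 this is -615.

-615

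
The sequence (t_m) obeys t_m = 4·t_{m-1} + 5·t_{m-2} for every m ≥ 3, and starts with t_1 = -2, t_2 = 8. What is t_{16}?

Compute successive terms:
t_3 = 22; t_4 = 128; t_5 = 622; …; t_{13} = 244140622; t_{14} = 1220703128; t_{15} = 6103515622; t_{16} = 30517578128.
(Characteristic roots are 5 and -1.)

30517578128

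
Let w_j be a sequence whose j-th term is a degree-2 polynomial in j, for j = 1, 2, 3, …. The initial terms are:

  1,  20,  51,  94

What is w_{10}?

1st diffs: 19, 31, 43.
2nd diffs: 12, 12 (constant).
Newton forward-difference form: w_j = 1 + 19·C(j-1,1) + 12·C(j-1,2).
At j = 10: j-1 = 9, so w_{10} = 1 + 171 + 432 = 604.

604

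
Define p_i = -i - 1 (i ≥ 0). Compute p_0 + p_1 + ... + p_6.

Over i = 0..6: Σi = 21.
Total = (-1)·21 + (-1)·7 = -28.

-28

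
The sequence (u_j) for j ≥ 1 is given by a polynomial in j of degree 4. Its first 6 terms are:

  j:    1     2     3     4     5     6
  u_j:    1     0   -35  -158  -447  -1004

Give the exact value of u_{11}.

1st diffs: -1, -35, -123, -289, -557.
2nd diffs: -34, -88, -166, -268.
3rd diffs: -54, -78, -102.
4th diffs: -24, -24 (constant).
Newton forward-difference form: u_j = 1 + (-1)·C(j-1,1) + (-34)·C(j-1,2) + (-54)·C(j-1,3) + (-24)·C(j-1,4).
At j = 11: j-1 = 10, so u_{11} = 1 - 10 - 1530 - 6480 - 5040 = -13059.

-13059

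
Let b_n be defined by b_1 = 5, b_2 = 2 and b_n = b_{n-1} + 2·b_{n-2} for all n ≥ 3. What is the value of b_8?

Step forward from the initial values:
b_3 = 12, b_4 = 16, b_5 = 40, b_6 = 72, b_7 = 152, b_8 = 296.
(Characteristic roots are 2 and -1.)

296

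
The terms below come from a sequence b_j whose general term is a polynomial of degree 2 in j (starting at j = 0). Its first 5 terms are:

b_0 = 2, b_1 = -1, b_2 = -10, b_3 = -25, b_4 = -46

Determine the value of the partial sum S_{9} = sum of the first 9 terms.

1st diffs: -3, -9, -15, -21.
2nd diffs: -6, -6, -6 (constant).
Newton forward-difference form: b_j = 2 + (-3)·C(j,1) + (-6)·C(j,2).
Continuing: -73, -106, -145, -190.
Summing j = 0..8 (9 terms) gives -594.

-594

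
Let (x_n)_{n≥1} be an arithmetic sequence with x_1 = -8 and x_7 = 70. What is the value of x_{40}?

499

Common difference d = (70 - (-8)) / (7 - 1) = 13.
x_n = -8 + (n - 1)·13.
x_{40} = -8 + 39·13 = 499.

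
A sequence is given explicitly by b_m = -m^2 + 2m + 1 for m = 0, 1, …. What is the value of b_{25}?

b_{25} = -1·25^2 + 2·25 + 1 = -574.

-574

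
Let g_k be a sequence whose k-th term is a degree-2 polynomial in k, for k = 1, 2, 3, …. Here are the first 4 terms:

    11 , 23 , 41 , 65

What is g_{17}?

1st diffs: 12, 18, 24.
2nd diffs: 6, 6 (constant).
So g_k = 3k^2 + 3k + 5.
Evaluating at k = 17 gives g_{17} = 923.

923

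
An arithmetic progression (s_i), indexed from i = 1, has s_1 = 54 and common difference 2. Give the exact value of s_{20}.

s_i = 54 + (i - 1)·2.
s_{20} = 54 + 19·2 = 92.

92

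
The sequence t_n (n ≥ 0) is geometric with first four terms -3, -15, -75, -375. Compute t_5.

Common ratio r = 5.
t_n = (-3)·5^(n-0).
t_5 = (-3)·5^5 = -9375.

-9375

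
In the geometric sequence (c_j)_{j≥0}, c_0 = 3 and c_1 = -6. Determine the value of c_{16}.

Common ratio r = -2.
c_j = 3·(-2)^(j-0).
c_{16} = 3·(-2)^16 = 196608.

196608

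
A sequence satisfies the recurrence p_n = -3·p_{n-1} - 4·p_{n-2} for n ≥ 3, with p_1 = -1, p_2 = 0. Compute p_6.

-12

p_3 = 4, p_4 = -12, p_5 = 20, p_6 = -12.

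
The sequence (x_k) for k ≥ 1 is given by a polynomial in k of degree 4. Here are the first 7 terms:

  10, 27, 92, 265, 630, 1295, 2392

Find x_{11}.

1st diffs: 17, 65, 173, 365, 665, 1097.
2nd diffs: 48, 108, 192, 300, 432.
3rd diffs: 60, 84, 108, 132.
4th diffs: 24, 24, 24 (constant).
Newton forward-difference form: x_k = 10 + 17·C(k-1,1) + 48·C(k-1,2) + 60·C(k-1,3) + 24·C(k-1,4).
At k = 11: k-1 = 10, so x_{11} = 10 + 170 + 2160 + 7200 + 5040 = 14580.

14580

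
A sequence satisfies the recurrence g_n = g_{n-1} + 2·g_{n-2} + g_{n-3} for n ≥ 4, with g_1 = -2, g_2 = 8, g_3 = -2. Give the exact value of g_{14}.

Step forward from the initial values:
g_4 = 12; g_5 = 16; g_6 = 38; …; g_{11} = 1732; g_{12} = 3720; g_{13} = 7990; g_{14} = 17162.

17162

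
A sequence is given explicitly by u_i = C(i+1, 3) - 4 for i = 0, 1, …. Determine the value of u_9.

C(10, 3) = 120, so u_9 = 116.

116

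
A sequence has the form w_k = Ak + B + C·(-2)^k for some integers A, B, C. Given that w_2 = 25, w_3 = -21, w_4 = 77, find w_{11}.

-8165

The three given values yield: 2A + B + 4C = 25; 3A + B - 8C = -21; 4A + B + 16C = 77.
Subtracting the first from the second: A - 12C = -46.
Subtracting the second from the third: A + 24C = 98.
Solving: C = 4, A = 2, then B = 5.
Therefore w_{11} = 22 + 5 + 4·(-2048) = -8165.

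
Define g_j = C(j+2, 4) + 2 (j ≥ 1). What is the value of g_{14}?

1822

C(16, 4) = 1820, so g_{14} = 1822.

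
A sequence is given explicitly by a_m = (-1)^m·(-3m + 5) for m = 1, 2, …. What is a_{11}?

28

(-1)^11 = -1; -3m + 5 at m=11 is -28; so a_{11} = 28.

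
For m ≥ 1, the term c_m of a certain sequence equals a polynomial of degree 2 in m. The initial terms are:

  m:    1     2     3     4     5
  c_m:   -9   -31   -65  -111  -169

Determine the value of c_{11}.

1st diffs: -22, -34, -46, -58.
2nd diffs: -12, -12, -12 (constant).
So c_m = -6m^2 - 4m + 1.
Evaluating at m = 11 gives c_{11} = -769.

-769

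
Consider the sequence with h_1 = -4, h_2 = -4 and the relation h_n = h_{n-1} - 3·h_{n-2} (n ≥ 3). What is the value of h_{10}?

-124

Compute successive terms:
h_3 = 8, h_4 = 20, h_5 = -4, h_6 = -64, h_7 = -52, h_8 = 140, h_9 = 296, h_{10} = -124.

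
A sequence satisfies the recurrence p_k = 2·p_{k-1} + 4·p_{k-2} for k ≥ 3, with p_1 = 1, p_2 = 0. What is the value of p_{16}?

12353536

Compute successive terms:
p_3 = 4;  p_4 = 8;  p_5 = 32;  …;  p_{13} = 364544;  p_{14} = 1179648;  p_{15} = 3817472;  p_{16} = 12353536.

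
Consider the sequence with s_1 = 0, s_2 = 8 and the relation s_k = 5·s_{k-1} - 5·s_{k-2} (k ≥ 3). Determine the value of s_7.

8000

Iterate the recurrence:
s_3 = 40; s_4 = 160; s_5 = 600; s_6 = 2200; s_7 = 8000.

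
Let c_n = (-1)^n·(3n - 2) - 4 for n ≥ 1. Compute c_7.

(-1)^7 = -1; 3n - 2 at n=7 is 19; so c_7 = -23.

-23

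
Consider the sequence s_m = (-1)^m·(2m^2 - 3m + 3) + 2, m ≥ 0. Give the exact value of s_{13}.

(-1)^13 = -1; 2m^2 - 3m + 3 at m=13 is 302; so s_{13} = -300.

-300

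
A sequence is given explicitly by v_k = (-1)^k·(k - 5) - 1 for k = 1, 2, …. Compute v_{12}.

(-1)^12 = 1; k - 5 at k=12 is 7; so v_{12} = 6.

6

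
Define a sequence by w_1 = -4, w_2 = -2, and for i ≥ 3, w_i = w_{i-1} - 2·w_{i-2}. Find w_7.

-18

Iterate the recurrence:
w_3 = 6; w_4 = 10; w_5 = -2; w_6 = -22; w_7 = -18.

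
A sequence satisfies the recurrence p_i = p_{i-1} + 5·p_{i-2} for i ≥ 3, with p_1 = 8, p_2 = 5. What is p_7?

Iterate the recurrence:
p_3 = 45; p_4 = 70; p_5 = 295; p_6 = 645; p_7 = 2120.

2120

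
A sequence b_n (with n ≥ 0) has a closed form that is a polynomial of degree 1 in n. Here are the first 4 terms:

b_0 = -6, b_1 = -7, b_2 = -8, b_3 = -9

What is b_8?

1st diffs: -1, -1, -1 (constant).
So b_n = -n - 6.
Evaluating at n = 8 gives b_8 = -14.

-14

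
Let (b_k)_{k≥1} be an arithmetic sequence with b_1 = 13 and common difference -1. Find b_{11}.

b_k = 13 + (k - 1)·(-1).
b_{11} = 13 + 10·(-1) = 3.

3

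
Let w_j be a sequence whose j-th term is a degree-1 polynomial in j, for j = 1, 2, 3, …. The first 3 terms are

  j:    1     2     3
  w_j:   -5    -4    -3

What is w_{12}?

1st diffs: 1, 1 (constant).
So w_j = j - 6.
Evaluating at j = 12 gives w_{12} = 6.

6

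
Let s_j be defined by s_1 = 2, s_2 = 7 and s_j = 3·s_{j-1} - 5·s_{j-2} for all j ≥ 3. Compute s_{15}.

Compute successive terms:
s_3 = 11; s_4 = -2; s_5 = -61; …; s_{12} = -9677; s_{13} = -47086; s_{14} = -92873; s_{15} = -43189.

-43189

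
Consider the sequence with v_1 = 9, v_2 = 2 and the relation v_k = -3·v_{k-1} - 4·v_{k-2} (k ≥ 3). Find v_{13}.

Step forward from the initial values:
v_3 = -42;  v_4 = 118;  v_5 = -186;  …;  v_{10} = -3178;  v_{11} = -4314;  v_{12} = 25654;  v_{13} = -59706.

-59706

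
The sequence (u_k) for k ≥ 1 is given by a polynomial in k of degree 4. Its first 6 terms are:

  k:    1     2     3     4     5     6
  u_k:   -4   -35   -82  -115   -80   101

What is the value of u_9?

2660

1st diffs: -31, -47, -33, 35, 181.
2nd diffs: -16, 14, 68, 146.
3rd diffs: 30, 54, 78.
4th diffs: 24, 24 (constant).
Newton forward-difference form: u_k = -4 + (-31)·C(k-1,1) + (-16)·C(k-1,2) + 30·C(k-1,3) + 24·C(k-1,4).
At k = 9: k-1 = 8, so u_9 = -4 - 248 - 448 + 1680 + 1680 = 2660.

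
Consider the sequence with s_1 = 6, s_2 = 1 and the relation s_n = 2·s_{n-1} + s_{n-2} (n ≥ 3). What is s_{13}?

48306

Compute successive terms:
s_3 = 8, s_4 = 17, s_5 = 42, …, s_{10} = 3433, s_{11} = 8288, s_{12} = 20009, s_{13} = 48306.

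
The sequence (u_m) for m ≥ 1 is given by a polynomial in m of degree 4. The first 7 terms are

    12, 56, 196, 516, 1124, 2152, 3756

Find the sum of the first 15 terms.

235212

1st diffs: 44, 140, 320, 608, 1028, 1604.
2nd diffs: 96, 180, 288, 420, 576.
3rd diffs: 84, 108, 132, 156.
4th diffs: 24, 24, 24 (constant).
Newton forward-difference form: u_m = 12 + 44·C(m-1,1) + 96·C(m-1,2) + 84·C(m-1,3) + 24·C(m-1,4).
Continuing: …, 6116, 9436, 13944, 19892, …, u_{15} = 63964.
Summing m = 1..15 (15 terms) gives 235212.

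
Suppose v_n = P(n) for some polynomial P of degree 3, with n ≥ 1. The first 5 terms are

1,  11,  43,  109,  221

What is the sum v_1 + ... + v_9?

3729

1st diffs: 10, 32, 66, 112.
2nd diffs: 22, 34, 46.
3rd diffs: 12, 12 (constant).
Newton forward-difference form: v_n = 1 + 10·C(n-1,1) + 22·C(n-1,2) + 12·C(n-1,3).
Continuing: 391, 631, 953, 1369.
Summing n = 1..9 (9 terms) gives 3729.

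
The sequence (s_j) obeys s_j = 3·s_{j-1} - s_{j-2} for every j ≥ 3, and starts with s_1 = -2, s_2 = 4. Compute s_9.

Compute successive terms:
s_3 = 14  s_4 = 38  s_5 = 100  s_6 = 262  s_7 = 686  s_8 = 1796  s_9 = 4702.

4702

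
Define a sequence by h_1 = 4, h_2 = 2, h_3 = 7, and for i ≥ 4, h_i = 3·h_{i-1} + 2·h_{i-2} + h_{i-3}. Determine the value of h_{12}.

852137

Compute successive terms:
h_4 = 29  h_5 = 103  h_6 = 374  h_7 = 1357  h_8 = 4922  h_9 = 17854  h_{10} = 64763  h_{11} = 234919  h_{12} = 852137.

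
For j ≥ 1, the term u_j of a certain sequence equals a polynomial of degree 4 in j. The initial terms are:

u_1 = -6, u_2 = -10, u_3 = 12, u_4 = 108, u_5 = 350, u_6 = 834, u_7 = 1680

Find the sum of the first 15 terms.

1st diffs: -4, 22, 96, 242, 484, 846.
2nd diffs: 26, 74, 146, 242, 362.
3rd diffs: 48, 72, 96, 120.
4th diffs: 24, 24, 24 (constant).
Newton forward-difference form: u_j = -6 + (-4)·C(j-1,1) + 26·C(j-1,2) + 48·C(j-1,3) + 24·C(j-1,4).
Continuing: …, 3032, 5058, 7950, 11924, …, u_{15} = 43800.
Summing j = 1..15 (15 terms) gives 148912.

148912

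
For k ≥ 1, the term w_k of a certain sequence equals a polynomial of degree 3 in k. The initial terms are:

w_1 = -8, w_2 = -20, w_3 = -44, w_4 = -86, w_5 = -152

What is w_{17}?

1st diffs: -12, -24, -42, -66.
2nd diffs: -12, -18, -24.
3rd diffs: -6, -6 (constant).
Newton forward-difference form: w_k = -8 + (-12)·C(k-1,1) + (-12)·C(k-1,2) + (-6)·C(k-1,3).
At k = 17: k-1 = 16, so w_{17} = -8 - 192 - 1440 - 3360 = -5000.

-5000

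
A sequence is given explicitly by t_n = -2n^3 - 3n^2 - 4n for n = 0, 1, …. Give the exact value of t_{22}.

t_{22} = -2·22^3 - 3·22^2 - 4·22 = -22836.

-22836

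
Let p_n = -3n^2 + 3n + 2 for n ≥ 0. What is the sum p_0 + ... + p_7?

Over n = 0..7: Σn = 28, Σn² = 140.
Total = (-3)·140 + (3)·28 + (2)·8 = -320.

-320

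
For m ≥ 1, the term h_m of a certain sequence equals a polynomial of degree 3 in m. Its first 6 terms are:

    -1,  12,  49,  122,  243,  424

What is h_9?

1st diffs: 13, 37, 73, 121, 181.
2nd diffs: 24, 36, 48, 60.
3rd diffs: 12, 12, 12 (constant).
So h_m = 2m^3 - m - 2.
Evaluating at m = 9 gives h_9 = 1447.

1447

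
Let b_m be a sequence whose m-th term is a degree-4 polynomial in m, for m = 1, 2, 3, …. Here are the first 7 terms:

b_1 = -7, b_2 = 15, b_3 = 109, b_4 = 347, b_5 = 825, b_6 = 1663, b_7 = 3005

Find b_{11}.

17133

1st diffs: 22, 94, 238, 478, 838, 1342.
2nd diffs: 72, 144, 240, 360, 504.
3rd diffs: 72, 96, 120, 144.
4th diffs: 24, 24, 24 (constant).
So b_m = m^4 + 2m^3 - m^2 - 4m - 5.
Evaluating at m = 11 gives b_{11} = 17133.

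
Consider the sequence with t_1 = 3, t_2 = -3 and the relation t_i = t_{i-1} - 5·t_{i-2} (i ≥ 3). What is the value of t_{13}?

-28893

Compute successive terms:
t_3 = -18, t_4 = -3, t_5 = 87, …, t_{10} = 5037, t_{11} = 927, t_{12} = -24258, t_{13} = -28893.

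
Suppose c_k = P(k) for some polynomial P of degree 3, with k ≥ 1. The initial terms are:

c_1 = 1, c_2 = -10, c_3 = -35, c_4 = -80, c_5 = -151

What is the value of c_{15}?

1st diffs: -11, -25, -45, -71.
2nd diffs: -14, -20, -26.
3rd diffs: -6, -6 (constant).
Newton forward-difference form: c_k = 1 + (-11)·C(k-1,1) + (-14)·C(k-1,2) + (-6)·C(k-1,3).
At k = 15: k-1 = 14, so c_{15} = 1 - 154 - 1274 - 2184 = -3611.

-3611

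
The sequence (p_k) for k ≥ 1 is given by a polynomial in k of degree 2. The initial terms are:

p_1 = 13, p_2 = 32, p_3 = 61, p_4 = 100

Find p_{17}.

1517

1st diffs: 19, 29, 39.
2nd diffs: 10, 10 (constant).
So p_k = 5k^2 + 4k + 4.
Evaluating at k = 17 gives p_{17} = 1517.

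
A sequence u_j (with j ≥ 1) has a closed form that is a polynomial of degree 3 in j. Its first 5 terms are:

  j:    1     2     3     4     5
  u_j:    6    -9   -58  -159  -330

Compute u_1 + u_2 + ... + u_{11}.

-12309

1st diffs: -15, -49, -101, -171.
2nd diffs: -34, -52, -70.
3rd diffs: -18, -18 (constant).
Newton forward-difference form: u_j = 6 + (-15)·C(j-1,1) + (-34)·C(j-1,2) + (-18)·C(j-1,3).
Continuing: …, -589, -954, -1443, -2074, …, u_{11} = -3834.
Summing j = 1..11 (11 terms) gives -12309.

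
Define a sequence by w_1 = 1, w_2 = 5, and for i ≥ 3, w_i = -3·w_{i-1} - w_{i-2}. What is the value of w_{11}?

-36409

w_3 = -16;  w_4 = 43;  w_5 = -113;  w_6 = 296;  w_7 = -775;  w_8 = 2029;  w_9 = -5312;  w_{10} = 13907;  w_{11} = -36409.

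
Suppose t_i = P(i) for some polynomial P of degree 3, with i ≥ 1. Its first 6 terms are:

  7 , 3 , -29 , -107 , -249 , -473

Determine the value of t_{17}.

1st diffs: -4, -32, -78, -142, -224.
2nd diffs: -28, -46, -64, -82.
3rd diffs: -18, -18, -18 (constant).
So t_i = -3i^3 + 4i^2 + 5i + 1.
Evaluating at i = 17 gives t_{17} = -13497.

-13497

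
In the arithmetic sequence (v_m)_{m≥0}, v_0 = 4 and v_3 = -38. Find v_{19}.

-262

Common difference d = (-38 - 4) / (3 - 0) = -14.
v_m = 4 + (m - 0)·(-14).
v_{19} = 4 + 19·(-14) = -262.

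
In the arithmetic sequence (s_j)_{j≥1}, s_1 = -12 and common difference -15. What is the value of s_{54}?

-807

s_j = -12 + (j - 1)·(-15).
s_{54} = -12 + 53·(-15) = -807.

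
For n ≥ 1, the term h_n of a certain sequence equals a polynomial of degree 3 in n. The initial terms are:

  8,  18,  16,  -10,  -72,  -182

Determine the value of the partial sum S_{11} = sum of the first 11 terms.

1st diffs: 10, -2, -26, -62, -110.
2nd diffs: -12, -24, -36, -48.
3rd diffs: -12, -12, -12 (constant).
Newton forward-difference form: h_n = 8 + 10·C(n-1,1) + (-12)·C(n-1,2) + (-12)·C(n-1,3).
Continuing: …, -352, -594, -920, -1342, …, h_{11} = -1872.
Summing n = 1..11 (11 terms) gives -5302.

-5302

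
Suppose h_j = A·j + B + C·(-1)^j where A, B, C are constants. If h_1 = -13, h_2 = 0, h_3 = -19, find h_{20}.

Write the equations: A + B - C = -13; 2A + B + C = 0; 3A + B - C = -19.
Subtracting the first from the second: A + 2C = 13.
Subtracting the second from the third: A - 2C = -19.
Solving: C = 8, A = -3, then B = -2.
So h_j = -3·j + (-2) + 8·(-1)^j; at j=20 this is -54.

-54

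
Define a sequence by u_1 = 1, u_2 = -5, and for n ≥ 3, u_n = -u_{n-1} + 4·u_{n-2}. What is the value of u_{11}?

Applying the relation repeatedly:
u_3 = 9; u_4 = -29; u_5 = 65; u_6 = -181; u_7 = 441; u_8 = -1165; u_9 = 2929; u_{10} = -7589; u_{11} = 19305.

19305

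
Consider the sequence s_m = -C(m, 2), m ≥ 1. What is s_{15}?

C(15, 2) = 105, so s_{15} = -105.

-105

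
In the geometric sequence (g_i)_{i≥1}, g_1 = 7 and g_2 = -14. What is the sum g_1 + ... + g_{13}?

Common ratio r = -2.
g_i = 7·(-2)^(i-1).
S = 7·((-2)^13 - 1)/(-2 - 1) = 7·(-8192 - 1)/(-3) = 19117.

19117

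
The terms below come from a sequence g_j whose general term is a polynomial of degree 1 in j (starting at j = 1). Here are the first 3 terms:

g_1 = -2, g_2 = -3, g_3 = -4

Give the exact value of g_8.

-9

1st diffs: -1, -1 (constant).
So g_j = -j - 1.
Evaluating at j = 8 gives g_8 = -9.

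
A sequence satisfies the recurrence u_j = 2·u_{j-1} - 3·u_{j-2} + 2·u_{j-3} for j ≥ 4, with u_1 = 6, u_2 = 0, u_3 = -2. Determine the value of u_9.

6

Iterate the recurrence:
u_4 = 8  u_5 = 22  u_6 = 16  u_7 = -18  u_8 = -40  u_9 = 6.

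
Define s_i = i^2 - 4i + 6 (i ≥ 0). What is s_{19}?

291

s_{19} = 1·19^2 - 4·19 + 6 = 291.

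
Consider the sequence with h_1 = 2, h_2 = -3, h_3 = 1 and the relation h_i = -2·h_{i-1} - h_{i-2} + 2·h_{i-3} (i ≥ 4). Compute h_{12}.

Compute successive terms:
h_4 = 5; h_5 = -17; h_6 = 31; h_7 = -35; h_8 = 5; h_9 = 87; h_{10} = -249; h_{11} = 421; h_{12} = -419.

-419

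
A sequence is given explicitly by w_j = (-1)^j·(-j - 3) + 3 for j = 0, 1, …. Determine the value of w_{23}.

29

(-1)^23 = -1; -j - 3 at j=23 is -26; so w_{23} = 29.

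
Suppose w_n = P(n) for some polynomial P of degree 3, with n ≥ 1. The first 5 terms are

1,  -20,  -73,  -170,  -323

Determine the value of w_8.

1st diffs: -21, -53, -97, -153.
2nd diffs: -32, -44, -56.
3rd diffs: -12, -12 (constant).
So w_n = -2n^3 - 4n^2 + 5n + 2.
Evaluating at n = 8 gives w_8 = -1238.

-1238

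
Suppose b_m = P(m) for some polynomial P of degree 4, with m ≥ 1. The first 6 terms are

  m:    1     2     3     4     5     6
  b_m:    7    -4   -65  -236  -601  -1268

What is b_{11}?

1st diffs: -11, -61, -171, -365, -667.
2nd diffs: -50, -110, -194, -302.
3rd diffs: -60, -84, -108.
4th diffs: -24, -24 (constant).
So b_m = -m^4 + 4m + 4.
Evaluating at m = 11 gives b_{11} = -14593.

-14593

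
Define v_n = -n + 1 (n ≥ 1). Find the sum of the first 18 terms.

Over n = 1..18: Σn = 171.
Total = (-1)·171 + (1)·18 = -153.

-153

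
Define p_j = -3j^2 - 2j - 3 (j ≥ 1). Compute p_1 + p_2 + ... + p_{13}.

-2678

Over j = 1..13: Σj = 91, Σj² = 819.
Total = (-3)·819 + (-2)·91 + (-3)·13 = -2678.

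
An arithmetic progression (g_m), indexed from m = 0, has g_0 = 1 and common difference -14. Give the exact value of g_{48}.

-671

g_m = 1 + (m - 0)·(-14).
g_{48} = 1 + 48·(-14) = -671.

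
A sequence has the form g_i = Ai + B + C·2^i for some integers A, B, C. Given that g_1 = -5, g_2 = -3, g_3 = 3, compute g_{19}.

1048531

Write the equations: A + B + 2C = -5; 2A + B + 4C = -3; 3A + B + 8C = 3.
Subtracting the first from the second: A + 2C = 2.
Subtracting the second from the third: A + 4C = 6.
Solving: C = 2, A = -2, then B = -7.
Hence g_{19} = -2·19 + (-7) + 2·524288 = 1048531.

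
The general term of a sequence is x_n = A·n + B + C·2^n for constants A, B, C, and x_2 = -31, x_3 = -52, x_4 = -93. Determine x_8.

-1297

Write the equations: 2A + B + 4C = -31; 3A + B + 8C = -52; 4A + B + 16C = -93.
Subtracting the first from the second: A + 4C = -21.
Subtracting the second from the third: A + 8C = -41.
Solving: C = -5, A = -1, then B = -9.
So x_n = -1·n + (-9) + (-5)·2^n; at n=8 this is -1297.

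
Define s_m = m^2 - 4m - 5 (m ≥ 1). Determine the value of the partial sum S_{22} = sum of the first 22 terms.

Over m = 1..22: Σm = 253, Σm² = 3795.
Total = (1)·3795 + (-4)·253 + (-5)·22 = 2673.

2673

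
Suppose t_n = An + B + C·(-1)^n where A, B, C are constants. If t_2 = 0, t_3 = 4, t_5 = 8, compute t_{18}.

32

The three given values yield: 2A + B + C = 0; 3A + B - C = 4; 5A + B - C = 8.
Subtracting the first from the second: A - 2C = 4.
Subtracting the second from the third: 2A = 4.
Solving: C = -1, A = 2, then B = -3.
Therefore t_{18} = 36 + (-3) + (-1)·1 = 32.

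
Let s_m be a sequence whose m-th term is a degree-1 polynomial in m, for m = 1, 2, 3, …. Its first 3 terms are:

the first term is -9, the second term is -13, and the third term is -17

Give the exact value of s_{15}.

1st diffs: -4, -4 (constant).
So s_m = -4m - 5.
Evaluating at m = 15 gives s_{15} = -65.

-65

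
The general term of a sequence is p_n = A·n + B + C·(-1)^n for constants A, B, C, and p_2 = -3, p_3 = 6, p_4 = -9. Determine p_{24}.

At n = 2, 3, 4: 2A + B + C = -3; 3A + B - C = 6; 4A + B + C = -9.
Subtracting the first from the second: A - 2C = 9.
Subtracting the second from the third: A + 2C = -15.
Solving: C = -6, A = -3, then B = 9.
Hence p_{24} = -3·24 + 9 + (-6)·1 = -69.

-69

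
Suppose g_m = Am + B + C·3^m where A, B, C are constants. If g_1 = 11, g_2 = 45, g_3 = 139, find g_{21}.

52301766091

At m = 1, 2, 3: A + B + 3C = 11; 2A + B + 9C = 45; 3A + B + 27C = 139.
Subtracting the first from the second: A + 6C = 34.
Subtracting the second from the third: A + 18C = 94.
Solving: C = 5, A = 4, then B = -8.
So g_m = 4·m + (-8) + 5·3^m; at m=21 this is 52301766091.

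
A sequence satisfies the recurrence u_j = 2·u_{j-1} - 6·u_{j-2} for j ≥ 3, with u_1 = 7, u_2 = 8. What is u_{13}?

126784

Compute successive terms:
u_3 = -26  u_4 = -100  u_5 = -44  …  u_{10} = -14464  u_{11} = 23392  u_{12} = 133568  u_{13} = 126784.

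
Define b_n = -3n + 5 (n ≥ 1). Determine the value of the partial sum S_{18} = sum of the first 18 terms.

Over n = 1..18: Σn = 171.
Total = (-3)·171 + (5)·18 = -423.

-423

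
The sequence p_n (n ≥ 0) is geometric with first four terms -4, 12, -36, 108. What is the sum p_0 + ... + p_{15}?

43046720

Common ratio r = -3.
p_n = (-4)·(-3)^(n-0).
S = (-4)·((-3)^16 - 1)/(-3 - 1) = (-4)·(43046721 - 1)/(-4) = 43046720.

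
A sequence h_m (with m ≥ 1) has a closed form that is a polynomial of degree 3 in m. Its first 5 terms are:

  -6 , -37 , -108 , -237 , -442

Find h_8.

-1693

1st diffs: -31, -71, -129, -205.
2nd diffs: -40, -58, -76.
3rd diffs: -18, -18 (constant).
So h_m = -3m^3 - 2m^2 - 4m + 3.
Evaluating at m = 8 gives h_8 = -1693.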